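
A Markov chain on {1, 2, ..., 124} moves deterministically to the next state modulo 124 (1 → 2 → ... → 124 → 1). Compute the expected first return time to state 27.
E[T_27 | X_0 = 27] = 124

The chain cycles deterministically, so starting at state 27 it returns in exactly 124 steps. Equivalently, the stationary distribution is uniform π_j = 1/124 for every state j, so by Kac's formula E[T_27] = 1/π_27 = 124.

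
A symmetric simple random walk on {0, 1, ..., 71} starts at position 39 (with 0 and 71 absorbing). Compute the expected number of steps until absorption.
E[τ | X_0 = 39] = 1248

Let v_k = E[τ | X_0 = k]. Boundary: v_0 = v_71 = 0. Recurrence: v_k = 1 + (v_{k-1} + v_{k+1})/2 for 1 ≤ k ≤ 70. The particular solution to v_k − (v_{k-1} + v_{k+1})/2 = 1 is v_k = −k^2. Adding homogeneous solution A + B k and matching boundaries gives v_k = k (71 − k). Substituting k = 39: v_39 = 39 · 32 = 1248.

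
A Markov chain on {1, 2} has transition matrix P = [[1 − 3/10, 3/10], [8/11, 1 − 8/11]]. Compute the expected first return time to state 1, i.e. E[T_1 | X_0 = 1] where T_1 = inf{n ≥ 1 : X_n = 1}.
E[T_1 | X_0 = 1] = 1/π_1 = 113/80

For an irreducible recurrent Markov chain with stationary distribution π, E[T_i | X_0 = i] = 1/π_i (Kac's formula). Here π_1 = (8/11)/(3/10 + 8/11) = (8/11)/(113/110) = 80/113, so E[T_1 | X_0 = 1] = 1/π_1 = (3/10 + 8/11)/(8/11) = (113/110)/(8/11) = 113/80.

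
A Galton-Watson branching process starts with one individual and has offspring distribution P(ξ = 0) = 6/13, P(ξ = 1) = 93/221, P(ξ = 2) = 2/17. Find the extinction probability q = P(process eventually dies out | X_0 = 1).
q = 1

Mean offspring μ = 0·6/13 + 1·93/221 + 2·2/17 = 145/221 ≤ 1. For μ ≤ 1 with offspring not concentrated at 1, the Galton-Watson process goes extinct almost surely, so q = 1.
(Algebraic check: The pgf is f(s) = 6/13 + 93/221·s + 2/17·s². The extinction probability q is the smallest fixed point of f in [0, 1]. Setting s = f(s):
  2/17·s² + (93/221 − 1)·s + 6/13 = 0
  2/17·s² − (6/13 + 2/17)·s + 6/13 = 0
which factors as (s − 1)·(2/17·s − 6/13) = 0, giving roots s = 1 and s = (6/13)/(2/17) = 51/13. Since 51/13 ≥ 1, the smallest root in [0, 1] is s = 1.)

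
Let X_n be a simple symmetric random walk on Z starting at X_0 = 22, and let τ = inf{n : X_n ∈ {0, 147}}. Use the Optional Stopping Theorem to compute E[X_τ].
E[X_τ] = 22

X_n is a martingale and τ is a bounded-mean stopping time (indeed τ is finite a.s. with bounded expectation since the walk is in a bounded region). By the OST, E[X_τ] = E[X_0] = 22. Equivalently: E[X_τ] = 147 · P(hit 147 first) + 0 · P(hit 0 first) = 147 · (22/147) = 22.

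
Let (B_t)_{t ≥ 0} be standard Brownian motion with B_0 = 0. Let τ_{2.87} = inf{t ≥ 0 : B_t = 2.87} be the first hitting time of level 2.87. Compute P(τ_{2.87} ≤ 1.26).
P(τ_{2.87} ≤ 1.26) = 2(1 − Φ(2.87/√1.26)) = 2(1 − Φ(2.5568)) ≈ 0.0106

By the reflection principle for standard BM, P(τ_b ≤ t) = 2 · P(B_t ≥ b). Since B_t ~ N(0, t), P(B_t ≥ 2.87) = 1 − Φ(2.87/√t) = 1 − Φ(2.87/√1.26) = 1 − Φ(2.5568) ≈ 0.00528. Doubling: P(τ_{2.87} ≤ 1.26) ≈ 2 · 0.00528 = 0.01056 ≈ 0.0106.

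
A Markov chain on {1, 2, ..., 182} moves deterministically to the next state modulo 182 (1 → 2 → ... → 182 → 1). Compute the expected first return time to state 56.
E[T_56 | X_0 = 56] = 182

The chain cycles deterministically, so starting at state 56 it returns in exactly 182 steps. Equivalently, the stationary distribution is uniform π_j = 1/182 for every state j, so by Kac's formula E[T_56] = 1/π_56 = 182.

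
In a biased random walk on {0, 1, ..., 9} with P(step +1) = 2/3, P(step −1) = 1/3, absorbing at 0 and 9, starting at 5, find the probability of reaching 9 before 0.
P(hit 9 before 0) = (1 − (1/2)^5) / (1 − (1/2)^9) = 496/511

Let u_k denote P(reach 9 before 0 | start at k). Boundary: u_0 = 0, u_9 = 1. Recurrence: u_k = 2/3·u_{k+1} + 1/3·u_{k-1} for 1 ≤ k ≤ 8. Try u_k = A + B·r^k with r = q/p = (1/3)/(2/3) = 1/2. Substitution satisfies the recurrence; boundary conditions give:
  u_k = (1 − r^k) / (1 − r^N) = (1 − (1/2)^5) / (1 − (1/2)^9) = 496/511.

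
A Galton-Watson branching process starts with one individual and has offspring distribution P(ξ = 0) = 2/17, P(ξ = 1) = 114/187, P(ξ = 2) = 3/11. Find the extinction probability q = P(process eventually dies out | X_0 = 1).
q = 22/51

The pgf is f(s) = 2/17 + 114/187·s + 3/11·s². The extinction probability q is the smallest fixed point of f in [0, 1]. Setting s = f(s):
  3/11·s² + (114/187 − 1)·s + 2/17 = 0
  3/11·s² − (2/17 + 3/11)·s + 2/17 = 0
which factors as (s − 1)·(3/11·s − 2/17) = 0, giving roots s = 1 and s = (2/17)/(3/11) = 22/51.
Mean offspring μ = 114/187 + 2·3/11 = 216/187 > 1 (supercritical), so q < 1. The extinction probability is the smaller root: q = (2/17)/(3/11) = 22/51.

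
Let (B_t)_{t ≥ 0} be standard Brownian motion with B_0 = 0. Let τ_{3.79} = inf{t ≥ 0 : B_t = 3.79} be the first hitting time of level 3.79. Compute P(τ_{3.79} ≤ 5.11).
P(τ_{3.79} ≤ 5.11) = 2(1 − Φ(3.79/√5.11)) = 2(1 − Φ(1.6766)) ≈ 0.0936

By the reflection principle for standard BM, P(τ_b ≤ t) = 2 · P(B_t ≥ b). Since B_t ~ N(0, t), P(B_t ≥ 3.79) = 1 − Φ(3.79/√t) = 1 − Φ(3.79/√5.11) = 1 − Φ(1.6766) ≈ 0.04681. Doubling: P(τ_{3.79} ≤ 5.11) ≈ 2 · 0.04681 = 0.09362 ≈ 0.0936.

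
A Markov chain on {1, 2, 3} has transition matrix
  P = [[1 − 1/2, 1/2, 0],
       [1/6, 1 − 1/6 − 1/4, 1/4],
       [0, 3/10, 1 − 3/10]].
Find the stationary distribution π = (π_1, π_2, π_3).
π = (2/13, 6/13, 5/13)

This is a birth-death chain on three states, which satisfies detailed balance: π_1 · P_{12} = π_2 · P_{21} and π_2 · P_{23} = π_3 · P_{32}.
From π_1 · 1/2 = π_2 · 1/6: π_2/π_1 = (1/2)/(1/6) = 3.
From π_2 · 1/4 = π_3 · 3/10: π_3/π_2 = (1/4)/(3/10) = 5/6.
Take π_1 proportional to 1; then unnormalized π = (1, 3, 5/2). Normalize by dividing by the sum 13/2:
  π = (2/13, 6/13, 5/13).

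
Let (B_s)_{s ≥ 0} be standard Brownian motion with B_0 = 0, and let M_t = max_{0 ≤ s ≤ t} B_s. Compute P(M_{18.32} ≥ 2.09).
P(M_{18.32} ≥ 2.09) = 2·P(B_{18.32} ≥ 2.09) = 2(1 − Φ(2.09/√18.32)) ≈ 0.6253

By the reflection principle for Brownian motion, P(M_t ≥ a) = 2 · P(B_t ≥ a) for a ≥ 0. Since B_t ~ N(0, t), P(B_t ≥ 2.09) = 1 − Φ(2.09/√t) = 1 − Φ(2.09/√18.32) = 1 − Φ(0.4883). So
  P(M_{18.32} ≥ 2.09) = 2(1 − Φ(0.4883)) ≈ 0.6253.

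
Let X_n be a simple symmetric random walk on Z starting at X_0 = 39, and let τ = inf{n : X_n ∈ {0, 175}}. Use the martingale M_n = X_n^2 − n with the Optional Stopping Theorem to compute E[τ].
E[τ] = 5304

M_n = X_n^2 − n is a martingale (since E[X_{n+1}^2 | F_n] = X_n^2 + 1). By OST (τ has finite mean in a bounded region), E[M_τ] = E[M_0] = X_0^2 − 0 = 39^2 = 1521. Also E[M_τ] = E[X_τ^2] − E[τ]. The walk exits at 0 or 175, with P(hit 175 first) = 39/175, so E[X_τ^2] = 175^2 · 39/175 + 0 = 6825. Thus E[τ] = E[X_τ^2] − E[M_τ] = 6825 − 1521 = 5304 = 39(175 − 39) = 5304.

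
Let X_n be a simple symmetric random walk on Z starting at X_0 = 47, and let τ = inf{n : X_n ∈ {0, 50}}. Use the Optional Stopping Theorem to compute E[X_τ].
E[X_τ] = 47

X_n is a martingale and τ is a bounded-mean stopping time (indeed τ is finite a.s. with bounded expectation since the walk is in a bounded region). By the OST, E[X_τ] = E[X_0] = 47. Equivalently: E[X_τ] = 50 · P(hit 50 first) + 0 · P(hit 0 first) = 50 · (47/50) = 47.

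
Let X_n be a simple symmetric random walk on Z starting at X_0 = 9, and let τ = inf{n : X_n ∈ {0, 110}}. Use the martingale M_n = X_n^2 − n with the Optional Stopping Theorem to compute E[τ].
E[τ] = 909

M_n = X_n^2 − n is a martingale (since E[X_{n+1}^2 | F_n] = X_n^2 + 1). By OST (τ has finite mean in a bounded region), E[M_τ] = E[M_0] = X_0^2 − 0 = 9^2 = 81. Also E[M_τ] = E[X_τ^2] − E[τ]. The walk exits at 0 or 110, with P(hit 110 first) = 9/110, so E[X_τ^2] = 110^2 · 9/110 + 0 = 990. Thus E[τ] = E[X_τ^2] − E[M_τ] = 990 − 81 = 909 = 9(110 − 9) = 909.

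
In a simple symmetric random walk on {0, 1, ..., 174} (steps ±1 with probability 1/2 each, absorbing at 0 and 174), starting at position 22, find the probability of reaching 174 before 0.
P(hit 174 before 0) = 22/174 = 11/87

Let u_k = P(hit 174 before 0 | start at k). Then u_0 = 0, u_174 = 1, and u_k = u_{k-1}/2 + u_{k+1}/2 for 1 ≤ k ≤ 173. This harmonic recurrence is solved by u_k = k/174, giving u_22 = 22/174 = 11/87.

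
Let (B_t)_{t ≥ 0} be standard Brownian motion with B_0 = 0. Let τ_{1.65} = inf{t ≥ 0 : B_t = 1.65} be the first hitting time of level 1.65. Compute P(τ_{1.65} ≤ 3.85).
P(τ_{1.65} ≤ 3.85) = 2(1 − Φ(1.65/√3.85)) = 2(1 − Φ(0.8409)) ≈ 0.4004

By the reflection principle for standard BM, P(τ_b ≤ t) = 2 · P(B_t ≥ b). Since B_t ~ N(0, t), P(B_t ≥ 1.65) = 1 − Φ(1.65/√t) = 1 − Φ(1.65/√3.85) = 1 − Φ(0.8409) ≈ 0.20020. Doubling: P(τ_{1.65} ≤ 3.85) ≈ 2 · 0.20020 = 0.40040 ≈ 0.4004.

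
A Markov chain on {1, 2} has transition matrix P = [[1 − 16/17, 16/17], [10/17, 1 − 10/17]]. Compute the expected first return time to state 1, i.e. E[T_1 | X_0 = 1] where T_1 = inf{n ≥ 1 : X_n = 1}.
E[T_1 | X_0 = 1] = 1/π_1 = 13/5

For an irreducible recurrent Markov chain with stationary distribution π, E[T_i | X_0 = i] = 1/π_i (Kac's formula). Here π_1 = (10/17)/(16/17 + 10/17) = (10/17)/(26/17) = 5/13, so E[T_1 | X_0 = 1] = 1/π_1 = (16/17 + 10/17)/(10/17) = (26/17)/(10/17) = 13/5.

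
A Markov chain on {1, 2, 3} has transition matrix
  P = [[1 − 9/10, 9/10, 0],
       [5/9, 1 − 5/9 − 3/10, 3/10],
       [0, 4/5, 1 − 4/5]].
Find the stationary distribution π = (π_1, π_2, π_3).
π = (400/1291, 648/1291, 243/1291)

This is a birth-death chain on three states, which satisfies detailed balance: π_1 · P_{12} = π_2 · P_{21} and π_2 · P_{23} = π_3 · P_{32}.
From π_1 · 9/10 = π_2 · 5/9: π_2/π_1 = (9/10)/(5/9) = 81/50.
From π_2 · 3/10 = π_3 · 4/5: π_3/π_2 = (3/10)/(4/5) = 3/8.
Take π_1 proportional to 1; then unnormalized π = (1, 81/50, 243/400). Normalize by dividing by the sum 1291/400:
  π = (400/1291, 648/1291, 243/1291).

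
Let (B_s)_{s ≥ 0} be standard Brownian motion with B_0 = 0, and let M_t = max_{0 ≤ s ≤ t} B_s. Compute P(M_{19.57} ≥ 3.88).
P(M_{19.57} ≥ 3.88) = 2·P(B_{19.57} ≥ 3.88) = 2(1 − Φ(3.88/√19.57)) ≈ 0.3804

By the reflection principle for Brownian motion, P(M_t ≥ a) = 2 · P(B_t ≥ a) for a ≥ 0. Since B_t ~ N(0, t), P(B_t ≥ 3.88) = 1 − Φ(3.88/√t) = 1 − Φ(3.88/√19.57) = 1 − Φ(0.8771). So
  P(M_{19.57} ≥ 3.88) = 2(1 − Φ(0.8771)) ≈ 0.3804.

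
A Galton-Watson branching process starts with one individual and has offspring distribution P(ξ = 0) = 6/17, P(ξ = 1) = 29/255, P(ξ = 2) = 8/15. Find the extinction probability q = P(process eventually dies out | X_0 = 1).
q = 45/68

The pgf is f(s) = 6/17 + 29/255·s + 8/15·s². The extinction probability q is the smallest fixed point of f in [0, 1]. Setting s = f(s):
  8/15·s² + (29/255 − 1)·s + 6/17 = 0
  8/15·s² − (6/17 + 8/15)·s + 6/17 = 0
which factors as (s − 1)·(8/15·s − 6/17) = 0, giving roots s = 1 and s = (6/17)/(8/15) = 45/68.
Mean offspring μ = 29/255 + 2·8/15 = 301/255 > 1 (supercritical), so q < 1. The extinction probability is the smaller root: q = (6/17)/(8/15) = 45/68.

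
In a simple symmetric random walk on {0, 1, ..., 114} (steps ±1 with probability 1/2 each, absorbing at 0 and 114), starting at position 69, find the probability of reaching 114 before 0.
P(hit 114 before 0) = 69/114 = 23/38

Let u_k = P(hit 114 before 0 | start at k). Then u_0 = 0, u_114 = 1, and u_k = u_{k-1}/2 + u_{k+1}/2 for 1 ≤ k ≤ 113. This harmonic recurrence is solved by u_k = k/114, giving u_69 = 69/114 = 23/38.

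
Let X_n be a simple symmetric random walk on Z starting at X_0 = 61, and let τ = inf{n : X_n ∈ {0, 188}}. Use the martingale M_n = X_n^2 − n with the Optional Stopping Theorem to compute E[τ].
E[τ] = 7747

M_n = X_n^2 − n is a martingale (since E[X_{n+1}^2 | F_n] = X_n^2 + 1). By OST (τ has finite mean in a bounded region), E[M_τ] = E[M_0] = X_0^2 − 0 = 61^2 = 3721. Also E[M_τ] = E[X_τ^2] − E[τ]. The walk exits at 0 or 188, with P(hit 188 first) = 61/188, so E[X_τ^2] = 188^2 · 61/188 + 0 = 11468. Thus E[τ] = E[X_τ^2] − E[M_τ] = 11468 − 3721 = 7747 = 61(188 − 61) = 7747.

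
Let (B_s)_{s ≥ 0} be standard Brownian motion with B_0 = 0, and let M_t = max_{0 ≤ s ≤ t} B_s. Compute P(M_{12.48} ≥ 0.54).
P(M_{12.48} ≥ 0.54) = 2·P(B_{12.48} ≥ 0.54) = 2(1 − Φ(0.54/√12.48)) ≈ 0.8785

By the reflection principle for Brownian motion, P(M_t ≥ a) = 2 · P(B_t ≥ a) for a ≥ 0. Since B_t ~ N(0, t), P(B_t ≥ 0.54) = 1 − Φ(0.54/√t) = 1 − Φ(0.54/√12.48) = 1 − Φ(0.1529). So
  P(M_{12.48} ≥ 0.54) = 2(1 − Φ(0.1529)) ≈ 0.8785.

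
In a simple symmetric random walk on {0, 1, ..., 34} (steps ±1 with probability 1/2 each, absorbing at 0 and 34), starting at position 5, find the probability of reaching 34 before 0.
P(hit 34 before 0) = 5/34

Let u_k = P(hit 34 before 0 | start at k). Then u_0 = 0, u_34 = 1, and u_k = u_{k-1}/2 + u_{k+1}/2 for 1 ≤ k ≤ 33. This harmonic recurrence is solved by u_k = k/34, giving u_5 = 5/34.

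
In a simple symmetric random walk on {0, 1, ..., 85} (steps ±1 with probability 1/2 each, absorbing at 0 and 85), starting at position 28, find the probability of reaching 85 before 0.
P(hit 85 before 0) = 28/85

Let u_k = P(hit 85 before 0 | start at k). Then u_0 = 0, u_85 = 1, and u_k = u_{k-1}/2 + u_{k+1}/2 for 1 ≤ k ≤ 84. This harmonic recurrence is solved by u_k = k/85, giving u_28 = 28/85.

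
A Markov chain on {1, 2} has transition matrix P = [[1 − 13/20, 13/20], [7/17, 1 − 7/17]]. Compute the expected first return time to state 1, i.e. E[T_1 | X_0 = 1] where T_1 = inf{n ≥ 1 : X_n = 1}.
E[T_1 | X_0 = 1] = 1/π_1 = 361/140

For an irreducible recurrent Markov chain with stationary distribution π, E[T_i | X_0 = i] = 1/π_i (Kac's formula). Here π_1 = (7/17)/(13/20 + 7/17) = (7/17)/(361/340) = 140/361, so E[T_1 | X_0 = 1] = 1/π_1 = (13/20 + 7/17)/(7/17) = (361/340)/(7/17) = 361/140.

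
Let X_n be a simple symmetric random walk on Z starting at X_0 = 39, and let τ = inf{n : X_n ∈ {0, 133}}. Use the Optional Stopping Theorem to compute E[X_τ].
E[X_τ] = 39

X_n is a martingale and τ is a bounded-mean stopping time (indeed τ is finite a.s. with bounded expectation since the walk is in a bounded region). By the OST, E[X_τ] = E[X_0] = 39. Equivalently: E[X_τ] = 133 · P(hit 133 first) + 0 · P(hit 0 first) = 133 · (39/133) = 39.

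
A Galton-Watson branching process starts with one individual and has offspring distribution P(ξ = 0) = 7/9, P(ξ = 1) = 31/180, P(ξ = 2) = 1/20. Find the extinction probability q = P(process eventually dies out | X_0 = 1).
q = 1

Mean offspring μ = 0·7/9 + 1·31/180 + 2·1/20 = 49/180 ≤ 1. For μ ≤ 1 with offspring not concentrated at 1, the Galton-Watson process goes extinct almost surely, so q = 1.
(Algebraic check: The pgf is f(s) = 7/9 + 31/180·s + 1/20·s². The extinction probability q is the smallest fixed point of f in [0, 1]. Setting s = f(s):
  1/20·s² + (31/180 − 1)·s + 7/9 = 0
  1/20·s² − (7/9 + 1/20)·s + 7/9 = 0
which factors as (s − 1)·(1/20·s − 7/9) = 0, giving roots s = 1 and s = (7/9)/(1/20) = 140/9. Since 140/9 ≥ 1, the smallest root in [0, 1] is s = 1.)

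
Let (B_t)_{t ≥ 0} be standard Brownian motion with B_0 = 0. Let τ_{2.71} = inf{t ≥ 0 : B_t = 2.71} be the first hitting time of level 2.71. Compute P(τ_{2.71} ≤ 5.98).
P(τ_{2.71} ≤ 5.98) = 2(1 − Φ(2.71/√5.98)) = 2(1 − Φ(1.1082)) ≈ 0.2678

By the reflection principle for standard BM, P(τ_b ≤ t) = 2 · P(B_t ≥ b). Since B_t ~ N(0, t), P(B_t ≥ 2.71) = 1 − Φ(2.71/√t) = 1 − Φ(2.71/√5.98) = 1 − Φ(1.1082) ≈ 0.13389. Doubling: P(τ_{2.71} ≤ 5.98) ≈ 2 · 0.13389 = 0.26778 ≈ 0.2678.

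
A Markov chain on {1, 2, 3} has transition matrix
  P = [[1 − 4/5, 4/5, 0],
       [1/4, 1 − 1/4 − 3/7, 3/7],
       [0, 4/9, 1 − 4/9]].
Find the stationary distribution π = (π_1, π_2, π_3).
π = (7/51, 112/255, 36/85)

This is a birth-death chain on three states, which satisfies detailed balance: π_1 · P_{12} = π_2 · P_{21} and π_2 · P_{23} = π_3 · P_{32}.
From π_1 · 4/5 = π_2 · 1/4: π_2/π_1 = (4/5)/(1/4) = 16/5.
From π_2 · 3/7 = π_3 · 4/9: π_3/π_2 = (3/7)/(4/9) = 27/28.
Take π_1 proportional to 1; then unnormalized π = (1, 16/5, 108/35). Normalize by dividing by the sum 51/7:
  π = (7/51, 112/255, 36/85).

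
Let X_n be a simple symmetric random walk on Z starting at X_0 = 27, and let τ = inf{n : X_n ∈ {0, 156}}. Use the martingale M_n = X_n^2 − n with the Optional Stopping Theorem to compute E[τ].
E[τ] = 3483

M_n = X_n^2 − n is a martingale (since E[X_{n+1}^2 | F_n] = X_n^2 + 1). By OST (τ has finite mean in a bounded region), E[M_τ] = E[M_0] = X_0^2 − 0 = 27^2 = 729. Also E[M_τ] = E[X_τ^2] − E[τ]. The walk exits at 0 or 156, with P(hit 156 first) = 27/156, so E[X_τ^2] = 156^2 · 27/156 + 0 = 4212. Thus E[τ] = E[X_τ^2] − E[M_τ] = 4212 − 729 = 3483 = 27(156 − 27) = 3483.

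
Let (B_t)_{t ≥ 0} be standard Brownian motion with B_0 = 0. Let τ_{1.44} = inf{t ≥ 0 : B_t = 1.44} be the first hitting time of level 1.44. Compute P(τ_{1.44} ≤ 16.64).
P(τ_{1.44} ≤ 16.64) = 2(1 − Φ(1.44/√16.64)) = 2(1 − Φ(0.3530)) ≈ 0.7241

By the reflection principle for standard BM, P(τ_b ≤ t) = 2 · P(B_t ≥ b). Since B_t ~ N(0, t), P(B_t ≥ 1.44) = 1 − Φ(1.44/√t) = 1 − Φ(1.44/√16.64) = 1 − Φ(0.3530) ≈ 0.36204. Doubling: P(τ_{1.44} ≤ 16.64) ≈ 2 · 0.36204 = 0.72408 ≈ 0.7241.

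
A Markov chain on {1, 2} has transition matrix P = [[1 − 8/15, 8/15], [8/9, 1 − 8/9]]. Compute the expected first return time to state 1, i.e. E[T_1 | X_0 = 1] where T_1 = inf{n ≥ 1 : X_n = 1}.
E[T_1 | X_0 = 1] = 1/π_1 = 8/5

For an irreducible recurrent Markov chain with stationary distribution π, E[T_i | X_0 = i] = 1/π_i (Kac's formula). Here π_1 = (8/9)/(8/15 + 8/9) = (8/9)/(64/45) = 5/8, so E[T_1 | X_0 = 1] = 1/π_1 = (8/15 + 8/9)/(8/9) = (64/45)/(8/9) = 8/5.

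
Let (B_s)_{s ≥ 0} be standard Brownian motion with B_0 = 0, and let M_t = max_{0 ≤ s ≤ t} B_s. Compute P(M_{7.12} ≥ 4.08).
P(M_{7.12} ≥ 4.08) = 2·P(B_{7.12} ≥ 4.08) = 2(1 − Φ(4.08/√7.12)) ≈ 0.1263

By the reflection principle for Brownian motion, P(M_t ≥ a) = 2 · P(B_t ≥ a) for a ≥ 0. Since B_t ~ N(0, t), P(B_t ≥ 4.08) = 1 − Φ(4.08/√t) = 1 − Φ(4.08/√7.12) = 1 − Φ(1.5290). So
  P(M_{7.12} ≥ 4.08) = 2(1 − Φ(1.5290)) ≈ 0.1263.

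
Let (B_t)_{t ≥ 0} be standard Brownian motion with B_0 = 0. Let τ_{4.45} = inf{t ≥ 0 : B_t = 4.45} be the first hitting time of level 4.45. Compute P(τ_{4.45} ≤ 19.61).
P(τ_{4.45} ≤ 19.61) = 2(1 − Φ(4.45/√19.61)) = 2(1 − Φ(1.0049)) ≈ 0.3149

By the reflection principle for standard BM, P(τ_b ≤ t) = 2 · P(B_t ≥ b). Since B_t ~ N(0, t), P(B_t ≥ 4.45) = 1 − Φ(4.45/√t) = 1 − Φ(4.45/√19.61) = 1 − Φ(1.0049) ≈ 0.15747. Doubling: P(τ_{4.45} ≤ 19.61) ≈ 2 · 0.15747 = 0.31494 ≈ 0.3149.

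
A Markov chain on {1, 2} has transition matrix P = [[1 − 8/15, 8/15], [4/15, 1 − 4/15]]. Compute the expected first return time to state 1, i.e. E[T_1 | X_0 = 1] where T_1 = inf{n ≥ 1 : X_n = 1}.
E[T_1 | X_0 = 1] = 1/π_1 = 3

For an irreducible recurrent Markov chain with stationary distribution π, E[T_i | X_0 = i] = 1/π_i (Kac's formula). Here π_1 = (4/15)/(8/15 + 4/15) = (4/15)/(4/5) = 1/3, so E[T_1 | X_0 = 1] = 1/π_1 = (8/15 + 4/15)/(4/15) = (4/5)/(4/15) = 3.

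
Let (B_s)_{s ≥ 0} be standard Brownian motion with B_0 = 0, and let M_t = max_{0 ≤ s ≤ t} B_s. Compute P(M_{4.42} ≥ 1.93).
P(M_{4.42} ≥ 1.93) = 2·P(B_{4.42} ≥ 1.93) = 2(1 − Φ(1.93/√4.42)) ≈ 0.3586

By the reflection principle for Brownian motion, P(M_t ≥ a) = 2 · P(B_t ≥ a) for a ≥ 0. Since B_t ~ N(0, t), P(B_t ≥ 1.93) = 1 − Φ(1.93/√t) = 1 − Φ(1.93/√4.42) = 1 − Φ(0.9180). So
  P(M_{4.42} ≥ 1.93) = 2(1 − Φ(0.9180)) ≈ 0.3586.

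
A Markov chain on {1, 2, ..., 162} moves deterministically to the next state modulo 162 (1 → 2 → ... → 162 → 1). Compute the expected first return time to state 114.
E[T_114 | X_0 = 114] = 162

The chain cycles deterministically, so starting at state 114 it returns in exactly 162 steps. Equivalently, the stationary distribution is uniform π_j = 1/162 for every state j, so by Kac's formula E[T_114] = 1/π_114 = 162.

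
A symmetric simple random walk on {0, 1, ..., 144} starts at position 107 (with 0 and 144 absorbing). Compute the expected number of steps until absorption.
E[τ | X_0 = 107] = 3959

Let v_k = E[τ | X_0 = k]. Boundary: v_0 = v_144 = 0. Recurrence: v_k = 1 + (v_{k-1} + v_{k+1})/2 for 1 ≤ k ≤ 143. The particular solution to v_k − (v_{k-1} + v_{k+1})/2 = 1 is v_k = −k^2. Adding homogeneous solution A + B k and matching boundaries gives v_k = k (144 − k). Substituting k = 107: v_107 = 107 · 37 = 3959.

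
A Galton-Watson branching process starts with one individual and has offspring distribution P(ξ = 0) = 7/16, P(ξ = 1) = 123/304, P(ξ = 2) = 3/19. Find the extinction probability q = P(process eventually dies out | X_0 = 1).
q = 1

Mean offspring μ = 0·7/16 + 1·123/304 + 2·3/19 = 219/304 ≤ 1. For μ ≤ 1 with offspring not concentrated at 1, the Galton-Watson process goes extinct almost surely, so q = 1.
(Algebraic check: The pgf is f(s) = 7/16 + 123/304·s + 3/19·s². The extinction probability q is the smallest fixed point of f in [0, 1]. Setting s = f(s):
  3/19·s² + (123/304 − 1)·s + 7/16 = 0
  3/19·s² − (7/16 + 3/19)·s + 7/16 = 0
which factors as (s − 1)·(3/19·s − 7/16) = 0, giving roots s = 1 and s = (7/16)/(3/19) = 133/48. Since 133/48 ≥ 1, the smallest root in [0, 1] is s = 1.)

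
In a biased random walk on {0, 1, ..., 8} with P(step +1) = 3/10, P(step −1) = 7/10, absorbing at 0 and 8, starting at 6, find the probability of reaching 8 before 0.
P(hit 8 before 0) = (1 − (7/3)^6) / (1 − (7/3)^8) = 26307/143956

Let u_k denote P(reach 8 before 0 | start at k). Boundary: u_0 = 0, u_8 = 1. Recurrence: u_k = 3/10·u_{k+1} + 7/10·u_{k-1} for 1 ≤ k ≤ 7. Try u_k = A + B·r^k with r = q/p = (7/10)/(3/10) = 7/3. Substitution satisfies the recurrence; boundary conditions give:
  u_k = (1 − r^k) / (1 − r^N) = (1 − (7/3)^6) / (1 − (7/3)^8) = 26307/143956.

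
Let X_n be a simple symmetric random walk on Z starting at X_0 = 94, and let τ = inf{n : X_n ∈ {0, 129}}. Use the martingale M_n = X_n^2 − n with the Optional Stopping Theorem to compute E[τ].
E[τ] = 3290

M_n = X_n^2 − n is a martingale (since E[X_{n+1}^2 | F_n] = X_n^2 + 1). By OST (τ has finite mean in a bounded region), E[M_τ] = E[M_0] = X_0^2 − 0 = 94^2 = 8836. Also E[M_τ] = E[X_τ^2] − E[τ]. The walk exits at 0 or 129, with P(hit 129 first) = 94/129, so E[X_τ^2] = 129^2 · 94/129 + 0 = 12126. Thus E[τ] = E[X_τ^2] − E[M_τ] = 12126 − 8836 = 3290 = 94(129 − 94) = 3290.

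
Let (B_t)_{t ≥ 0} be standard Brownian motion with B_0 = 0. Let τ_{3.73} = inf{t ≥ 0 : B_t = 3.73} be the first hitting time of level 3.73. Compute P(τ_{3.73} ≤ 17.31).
P(τ_{3.73} ≤ 17.31) = 2(1 − Φ(3.73/√17.31)) = 2(1 − Φ(0.8965)) ≈ 0.3700

By the reflection principle for standard BM, P(τ_b ≤ t) = 2 · P(B_t ≥ b). Since B_t ~ N(0, t), P(B_t ≥ 3.73) = 1 − Φ(3.73/√t) = 1 − Φ(3.73/√17.31) = 1 − Φ(0.8965) ≈ 0.18499. Doubling: P(τ_{3.73} ≤ 17.31) ≈ 2 · 0.18499 = 0.36998 ≈ 0.3700.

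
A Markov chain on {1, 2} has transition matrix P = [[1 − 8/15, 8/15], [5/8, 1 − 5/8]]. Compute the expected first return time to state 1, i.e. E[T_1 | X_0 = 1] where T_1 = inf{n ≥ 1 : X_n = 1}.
E[T_1 | X_0 = 1] = 1/π_1 = 139/75

For an irreducible recurrent Markov chain with stationary distribution π, E[T_i | X_0 = i] = 1/π_i (Kac's formula). Here π_1 = (5/8)/(8/15 + 5/8) = (5/8)/(139/120) = 75/139, so E[T_1 | X_0 = 1] = 1/π_1 = (8/15 + 5/8)/(5/8) = (139/120)/(5/8) = 139/75.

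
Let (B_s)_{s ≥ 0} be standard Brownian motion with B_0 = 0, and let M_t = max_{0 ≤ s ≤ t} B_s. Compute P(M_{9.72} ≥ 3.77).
P(M_{9.72} ≥ 3.77) = 2·P(B_{9.72} ≥ 3.77) = 2(1 − Φ(3.77/√9.72)) ≈ 0.2266

By the reflection principle for Brownian motion, P(M_t ≥ a) = 2 · P(B_t ≥ a) for a ≥ 0. Since B_t ~ N(0, t), P(B_t ≥ 3.77) = 1 − Φ(3.77/√t) = 1 − Φ(3.77/√9.72) = 1 − Φ(1.2092). So
  P(M_{9.72} ≥ 3.77) = 2(1 − Φ(1.2092)) ≈ 0.2266.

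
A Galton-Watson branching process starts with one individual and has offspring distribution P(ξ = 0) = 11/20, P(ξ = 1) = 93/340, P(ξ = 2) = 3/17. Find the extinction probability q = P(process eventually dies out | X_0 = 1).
q = 1

Mean offspring μ = 0·11/20 + 1·93/340 + 2·3/17 = 213/340 ≤ 1. For μ ≤ 1 with offspring not concentrated at 1, the Galton-Watson process goes extinct almost surely, so q = 1.
(Algebraic check: The pgf is f(s) = 11/20 + 93/340·s + 3/17·s². The extinction probability q is the smallest fixed point of f in [0, 1]. Setting s = f(s):
  3/17·s² + (93/340 − 1)·s + 11/20 = 0
  3/17·s² − (11/20 + 3/17)·s + 11/20 = 0
which factors as (s − 1)·(3/17·s − 11/20) = 0, giving roots s = 1 and s = (11/20)/(3/17) = 187/60. Since 187/60 ≥ 1, the smallest root in [0, 1] is s = 1.)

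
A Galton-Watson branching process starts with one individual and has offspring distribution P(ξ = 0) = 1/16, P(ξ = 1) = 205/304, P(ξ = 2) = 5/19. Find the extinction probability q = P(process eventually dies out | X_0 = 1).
q = 19/80

The pgf is f(s) = 1/16 + 205/304·s + 5/19·s². The extinction probability q is the smallest fixed point of f in [0, 1]. Setting s = f(s):
  5/19·s² + (205/304 − 1)·s + 1/16 = 0
  5/19·s² − (1/16 + 5/19)·s + 1/16 = 0
which factors as (s − 1)·(5/19·s − 1/16) = 0, giving roots s = 1 and s = (1/16)/(5/19) = 19/80.
Mean offspring μ = 205/304 + 2·5/19 = 365/304 > 1 (supercritical), so q < 1. The extinction probability is the smaller root: q = (1/16)/(5/19) = 19/80.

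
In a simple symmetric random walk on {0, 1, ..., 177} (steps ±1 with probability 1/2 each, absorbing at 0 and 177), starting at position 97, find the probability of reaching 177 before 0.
P(hit 177 before 0) = 97/177

Let u_k = P(hit 177 before 0 | start at k). Then u_0 = 0, u_177 = 1, and u_k = u_{k-1}/2 + u_{k+1}/2 for 1 ≤ k ≤ 176. This harmonic recurrence is solved by u_k = k/177, giving u_97 = 97/177.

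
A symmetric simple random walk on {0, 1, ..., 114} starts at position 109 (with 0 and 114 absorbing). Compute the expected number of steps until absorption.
E[τ | X_0 = 109] = 545

Let v_k = E[τ | X_0 = k]. Boundary: v_0 = v_114 = 0. Recurrence: v_k = 1 + (v_{k-1} + v_{k+1})/2 for 1 ≤ k ≤ 113. The particular solution to v_k − (v_{k-1} + v_{k+1})/2 = 1 is v_k = −k^2. Adding homogeneous solution A + B k and matching boundaries gives v_k = k (114 − k). Substituting k = 109: v_109 = 109 · 5 = 545.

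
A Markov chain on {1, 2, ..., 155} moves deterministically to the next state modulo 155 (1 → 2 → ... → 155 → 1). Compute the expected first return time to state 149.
E[T_149 | X_0 = 149] = 155

The chain cycles deterministically, so starting at state 149 it returns in exactly 155 steps. Equivalently, the stationary distribution is uniform π_j = 1/155 for every state j, so by Kac's formula E[T_149] = 1/π_149 = 155.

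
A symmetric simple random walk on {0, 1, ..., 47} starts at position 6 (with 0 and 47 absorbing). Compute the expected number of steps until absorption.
E[τ | X_0 = 6] = 246

Let v_k = E[τ | X_0 = k]. Boundary: v_0 = v_47 = 0. Recurrence: v_k = 1 + (v_{k-1} + v_{k+1})/2 for 1 ≤ k ≤ 46. The particular solution to v_k − (v_{k-1} + v_{k+1})/2 = 1 is v_k = −k^2. Adding homogeneous solution A + B k and matching boundaries gives v_k = k (47 − k). Substituting k = 6: v_6 = 6 · 41 = 246.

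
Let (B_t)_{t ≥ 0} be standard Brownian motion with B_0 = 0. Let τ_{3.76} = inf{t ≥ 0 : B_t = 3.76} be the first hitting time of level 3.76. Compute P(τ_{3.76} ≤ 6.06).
P(τ_{3.76} ≤ 6.06) = 2(1 − Φ(3.76/√6.06)) = 2(1 − Φ(1.5274)) ≈ 0.1267

By the reflection principle for standard BM, P(τ_b ≤ t) = 2 · P(B_t ≥ b). Since B_t ~ N(0, t), P(B_t ≥ 3.76) = 1 − Φ(3.76/√t) = 1 − Φ(3.76/√6.06) = 1 − Φ(1.5274) ≈ 0.06333. Doubling: P(τ_{3.76} ≤ 6.06) ≈ 2 · 0.06333 = 0.12666 ≈ 0.1267.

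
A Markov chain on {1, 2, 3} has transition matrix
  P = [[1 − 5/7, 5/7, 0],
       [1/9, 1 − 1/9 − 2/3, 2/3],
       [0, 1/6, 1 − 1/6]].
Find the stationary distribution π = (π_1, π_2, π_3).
π = (7/232, 45/232, 45/58)

This is a birth-death chain on three states, which satisfies detailed balance: π_1 · P_{12} = π_2 · P_{21} and π_2 · P_{23} = π_3 · P_{32}.
From π_1 · 5/7 = π_2 · 1/9: π_2/π_1 = (5/7)/(1/9) = 45/7.
From π_2 · 2/3 = π_3 · 1/6: π_3/π_2 = (2/3)/(1/6) = 4.
Take π_1 proportional to 1; then unnormalized π = (1, 45/7, 180/7). Normalize by dividing by the sum 232/7:
  π = (7/232, 45/232, 45/58).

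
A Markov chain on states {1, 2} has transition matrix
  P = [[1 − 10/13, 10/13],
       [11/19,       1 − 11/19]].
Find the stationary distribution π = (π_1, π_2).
π_1 = 143/333, π_2 = 190/333

Solve πP = π with π_1 + π_2 = 1. From πP = π: π_1 · (1 − 10/13) + π_2 · 11/19 = π_1 ⇒ π_2 · 11/19 = π_1 · 10/13 ⇒ π_2/π_1 = (10/13)/(11/19) = 190/143. Together with π_1 + π_2 = 1:
  π_1 = (11/19)/(10/13 + 11/19) = (11/19)/(333/247) = 143/333,
  π_2 = (10/13)/(10/13 + 11/19) = (10/13)/(333/247) = 190/333.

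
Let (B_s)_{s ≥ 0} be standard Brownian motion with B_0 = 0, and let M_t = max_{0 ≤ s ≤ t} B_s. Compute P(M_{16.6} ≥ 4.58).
P(M_{16.6} ≥ 4.58) = 2·P(B_{16.6} ≥ 4.58) = 2(1 − Φ(4.58/√16.6)) ≈ 0.2610

By the reflection principle for Brownian motion, P(M_t ≥ a) = 2 · P(B_t ≥ a) for a ≥ 0. Since B_t ~ N(0, t), P(B_t ≥ 4.58) = 1 − Φ(4.58/√t) = 1 − Φ(4.58/√16.6) = 1 − Φ(1.1241). So
  P(M_{16.6} ≥ 4.58) = 2(1 − Φ(1.1241)) ≈ 0.2610.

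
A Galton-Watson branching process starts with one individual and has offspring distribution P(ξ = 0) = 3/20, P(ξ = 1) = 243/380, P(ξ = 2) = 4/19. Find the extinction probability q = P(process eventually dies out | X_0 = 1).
q = 57/80

The pgf is f(s) = 3/20 + 243/380·s + 4/19·s². The extinction probability q is the smallest fixed point of f in [0, 1]. Setting s = f(s):
  4/19·s² + (243/380 − 1)·s + 3/20 = 0
  4/19·s² − (3/20 + 4/19)·s + 3/20 = 0
which factors as (s − 1)·(4/19·s − 3/20) = 0, giving roots s = 1 and s = (3/20)/(4/19) = 57/80.
Mean offspring μ = 243/380 + 2·4/19 = 403/380 > 1 (supercritical), so q < 1. The extinction probability is the smaller root: q = (3/20)/(4/19) = 57/80.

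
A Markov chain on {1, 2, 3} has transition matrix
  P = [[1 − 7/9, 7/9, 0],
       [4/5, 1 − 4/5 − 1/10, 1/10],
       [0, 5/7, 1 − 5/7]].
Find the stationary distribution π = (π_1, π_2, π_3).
π = (120/253, 350/759, 49/759)

This is a birth-death chain on three states, which satisfies detailed balance: π_1 · P_{12} = π_2 · P_{21} and π_2 · P_{23} = π_3 · P_{32}.
From π_1 · 7/9 = π_2 · 4/5: π_2/π_1 = (7/9)/(4/5) = 35/36.
From π_2 · 1/10 = π_3 · 5/7: π_3/π_2 = (1/10)/(5/7) = 7/50.
Take π_1 proportional to 1; then unnormalized π = (1, 35/36, 49/360). Normalize by dividing by the sum 253/120:
  π = (120/253, 350/759, 49/759).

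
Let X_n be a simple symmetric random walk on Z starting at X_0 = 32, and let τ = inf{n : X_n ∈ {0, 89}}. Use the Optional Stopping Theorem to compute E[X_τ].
E[X_τ] = 32

X_n is a martingale and τ is a bounded-mean stopping time (indeed τ is finite a.s. with bounded expectation since the walk is in a bounded region). By the OST, E[X_τ] = E[X_0] = 32. Equivalently: E[X_τ] = 89 · P(hit 89 first) + 0 · P(hit 0 first) = 89 · (32/89) = 32.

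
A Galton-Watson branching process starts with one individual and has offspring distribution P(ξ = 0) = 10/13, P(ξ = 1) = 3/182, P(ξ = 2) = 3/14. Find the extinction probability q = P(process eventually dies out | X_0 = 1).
q = 1

Mean offspring μ = 0·10/13 + 1·3/182 + 2·3/14 = 81/182 ≤ 1. For μ ≤ 1 with offspring not concentrated at 1, the Galton-Watson process goes extinct almost surely, so q = 1.
(Algebraic check: The pgf is f(s) = 10/13 + 3/182·s + 3/14·s². The extinction probability q is the smallest fixed point of f in [0, 1]. Setting s = f(s):
  3/14·s² + (3/182 − 1)·s + 10/13 = 0
  3/14·s² − (10/13 + 3/14)·s + 10/13 = 0
which factors as (s − 1)·(3/14·s − 10/13) = 0, giving roots s = 1 and s = (10/13)/(3/14) = 140/39. Since 140/39 ≥ 1, the smallest root in [0, 1] is s = 1.)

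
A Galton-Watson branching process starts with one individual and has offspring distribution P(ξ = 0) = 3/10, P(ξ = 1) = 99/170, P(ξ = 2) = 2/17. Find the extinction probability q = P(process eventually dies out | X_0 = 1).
q = 1

Mean offspring μ = 0·3/10 + 1·99/170 + 2·2/17 = 139/170 ≤ 1. For μ ≤ 1 with offspring not concentrated at 1, the Galton-Watson process goes extinct almost surely, so q = 1.
(Algebraic check: The pgf is f(s) = 3/10 + 99/170·s + 2/17·s². The extinction probability q is the smallest fixed point of f in [0, 1]. Setting s = f(s):
  2/17·s² + (99/170 − 1)·s + 3/10 = 0
  2/17·s² − (3/10 + 2/17)·s + 3/10 = 0
which factors as (s − 1)·(2/17·s − 3/10) = 0, giving roots s = 1 and s = (3/10)/(2/17) = 51/20. Since 51/20 ≥ 1, the smallest root in [0, 1] is s = 1.)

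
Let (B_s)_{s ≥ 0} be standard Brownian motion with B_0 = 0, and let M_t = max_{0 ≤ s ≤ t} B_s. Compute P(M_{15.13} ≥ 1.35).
P(M_{15.13} ≥ 1.35) = 2·P(B_{15.13} ≥ 1.35) = 2(1 − Φ(1.35/√15.13)) ≈ 0.7285

By the reflection principle for Brownian motion, P(M_t ≥ a) = 2 · P(B_t ≥ a) for a ≥ 0. Since B_t ~ N(0, t), P(B_t ≥ 1.35) = 1 − Φ(1.35/√t) = 1 − Φ(1.35/√15.13) = 1 − Φ(0.3471). So
  P(M_{15.13} ≥ 1.35) = 2(1 − Φ(0.3471)) ≈ 0.7285.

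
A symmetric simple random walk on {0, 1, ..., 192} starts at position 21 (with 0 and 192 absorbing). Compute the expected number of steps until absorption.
E[τ | X_0 = 21] = 3591

Let v_k = E[τ | X_0 = k]. Boundary: v_0 = v_192 = 0. Recurrence: v_k = 1 + (v_{k-1} + v_{k+1})/2 for 1 ≤ k ≤ 191. The particular solution to v_k − (v_{k-1} + v_{k+1})/2 = 1 is v_k = −k^2. Adding homogeneous solution A + B k and matching boundaries gives v_k = k (192 − k). Substituting k = 21: v_21 = 21 · 171 = 3591.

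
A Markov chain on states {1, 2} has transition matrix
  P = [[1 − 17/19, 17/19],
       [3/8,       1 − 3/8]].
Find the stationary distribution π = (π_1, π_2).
π_1 = 57/193, π_2 = 136/193

Solve πP = π with π_1 + π_2 = 1. From πP = π: π_1 · (1 − 17/19) + π_2 · 3/8 = π_1 ⇒ π_2 · 3/8 = π_1 · 17/19 ⇒ π_2/π_1 = (17/19)/(3/8) = 136/57. Together with π_1 + π_2 = 1:
  π_1 = (3/8)/(17/19 + 3/8) = (3/8)/(193/152) = 57/193,
  π_2 = (17/19)/(17/19 + 3/8) = (17/19)/(193/152) = 136/193.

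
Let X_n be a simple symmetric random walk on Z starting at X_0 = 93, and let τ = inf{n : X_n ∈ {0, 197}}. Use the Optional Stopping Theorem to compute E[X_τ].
E[X_τ] = 93

X_n is a martingale and τ is a bounded-mean stopping time (indeed τ is finite a.s. with bounded expectation since the walk is in a bounded region). By the OST, E[X_τ] = E[X_0] = 93. Equivalently: E[X_τ] = 197 · P(hit 197 first) + 0 · P(hit 0 first) = 197 · (93/197) = 93.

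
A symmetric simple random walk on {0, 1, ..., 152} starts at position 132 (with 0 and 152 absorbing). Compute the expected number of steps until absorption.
E[τ | X_0 = 132] = 2640

Let v_k = E[τ | X_0 = k]. Boundary: v_0 = v_152 = 0. Recurrence: v_k = 1 + (v_{k-1} + v_{k+1})/2 for 1 ≤ k ≤ 151. The particular solution to v_k − (v_{k-1} + v_{k+1})/2 = 1 is v_k = −k^2. Adding homogeneous solution A + B k and matching boundaries gives v_k = k (152 − k). Substituting k = 132: v_132 = 132 · 20 = 2640.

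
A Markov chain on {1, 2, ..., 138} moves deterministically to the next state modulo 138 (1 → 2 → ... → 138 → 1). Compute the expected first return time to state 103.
E[T_103 | X_0 = 103] = 138

The chain cycles deterministically, so starting at state 103 it returns in exactly 138 steps. Equivalently, the stationary distribution is uniform π_j = 1/138 for every state j, so by Kac's formula E[T_103] = 1/π_103 = 138.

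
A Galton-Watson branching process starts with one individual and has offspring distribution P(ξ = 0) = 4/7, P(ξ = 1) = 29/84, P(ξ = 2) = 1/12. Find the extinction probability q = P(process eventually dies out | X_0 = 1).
q = 1

Mean offspring μ = 0·4/7 + 1·29/84 + 2·1/12 = 43/84 ≤ 1. For μ ≤ 1 with offspring not concentrated at 1, the Galton-Watson process goes extinct almost surely, so q = 1.
(Algebraic check: The pgf is f(s) = 4/7 + 29/84·s + 1/12·s². The extinction probability q is the smallest fixed point of f in [0, 1]. Setting s = f(s):
  1/12·s² + (29/84 − 1)·s + 4/7 = 0
  1/12·s² − (4/7 + 1/12)·s + 4/7 = 0
which factors as (s − 1)·(1/12·s − 4/7) = 0, giving roots s = 1 and s = (4/7)/(1/12) = 48/7. Since 48/7 ≥ 1, the smallest root in [0, 1] is s = 1.)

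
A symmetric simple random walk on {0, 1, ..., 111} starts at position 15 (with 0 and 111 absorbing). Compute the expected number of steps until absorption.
E[τ | X_0 = 15] = 1440

Let v_k = E[τ | X_0 = k]. Boundary: v_0 = v_111 = 0. Recurrence: v_k = 1 + (v_{k-1} + v_{k+1})/2 for 1 ≤ k ≤ 110. The particular solution to v_k − (v_{k-1} + v_{k+1})/2 = 1 is v_k = −k^2. Adding homogeneous solution A + B k and matching boundaries gives v_k = k (111 − k). Substituting k = 15: v_15 = 15 · 96 = 1440.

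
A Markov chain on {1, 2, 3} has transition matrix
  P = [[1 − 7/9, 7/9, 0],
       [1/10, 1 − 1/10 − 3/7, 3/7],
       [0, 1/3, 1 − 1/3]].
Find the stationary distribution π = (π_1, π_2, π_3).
π = (9/169, 70/169, 90/169)

This is a birth-death chain on three states, which satisfies detailed balance: π_1 · P_{12} = π_2 · P_{21} and π_2 · P_{23} = π_3 · P_{32}.
From π_1 · 7/9 = π_2 · 1/10: π_2/π_1 = (7/9)/(1/10) = 70/9.
From π_2 · 3/7 = π_3 · 1/3: π_3/π_2 = (3/7)/(1/3) = 9/7.
Take π_1 proportional to 1; then unnormalized π = (1, 70/9, 10). Normalize by dividing by the sum 169/9:
  π = (9/169, 70/169, 90/169).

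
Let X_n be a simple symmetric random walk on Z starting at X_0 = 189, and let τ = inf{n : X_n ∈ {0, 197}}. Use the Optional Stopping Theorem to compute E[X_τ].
E[X_τ] = 189

X_n is a martingale and τ is a bounded-mean stopping time (indeed τ is finite a.s. with bounded expectation since the walk is in a bounded region). By the OST, E[X_τ] = E[X_0] = 189. Equivalently: E[X_τ] = 197 · P(hit 197 first) + 0 · P(hit 0 first) = 197 · (189/197) = 189.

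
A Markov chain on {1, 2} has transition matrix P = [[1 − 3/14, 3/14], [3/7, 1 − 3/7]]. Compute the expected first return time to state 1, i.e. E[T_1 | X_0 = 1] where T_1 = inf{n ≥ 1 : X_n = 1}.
E[T_1 | X_0 = 1] = 1/π_1 = 3/2

For an irreducible recurrent Markov chain with stationary distribution π, E[T_i | X_0 = i] = 1/π_i (Kac's formula). Here π_1 = (3/7)/(3/14 + 3/7) = (3/7)/(9/14) = 2/3, so E[T_1 | X_0 = 1] = 1/π_1 = (3/14 + 3/7)/(3/7) = (9/14)/(3/7) = 3/2.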